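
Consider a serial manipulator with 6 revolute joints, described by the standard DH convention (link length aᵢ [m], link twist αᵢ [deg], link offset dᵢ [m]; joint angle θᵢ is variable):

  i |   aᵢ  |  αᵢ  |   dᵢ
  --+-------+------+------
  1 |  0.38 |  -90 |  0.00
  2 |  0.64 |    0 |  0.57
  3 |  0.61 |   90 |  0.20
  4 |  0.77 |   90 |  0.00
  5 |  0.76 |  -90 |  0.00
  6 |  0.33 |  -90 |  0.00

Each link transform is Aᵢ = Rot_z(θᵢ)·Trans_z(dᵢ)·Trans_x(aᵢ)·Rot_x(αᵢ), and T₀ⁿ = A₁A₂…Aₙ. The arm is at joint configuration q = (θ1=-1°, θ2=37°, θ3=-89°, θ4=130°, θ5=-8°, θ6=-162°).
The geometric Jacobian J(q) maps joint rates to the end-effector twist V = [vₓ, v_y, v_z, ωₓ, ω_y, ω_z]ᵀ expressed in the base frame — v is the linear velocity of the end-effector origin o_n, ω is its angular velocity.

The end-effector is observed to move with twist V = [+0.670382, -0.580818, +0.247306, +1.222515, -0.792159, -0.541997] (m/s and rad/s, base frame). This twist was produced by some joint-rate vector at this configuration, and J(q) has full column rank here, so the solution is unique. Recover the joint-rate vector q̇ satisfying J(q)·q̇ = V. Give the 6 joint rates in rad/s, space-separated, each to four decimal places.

-0.4660 -0.2140 -0.9750 -0.0940 0.8060 -0.9360

o_n = [0.9148, 1.7481, -0.4950]
J₁: ẑ×o_n = [-1.7481, 0.9148, 0.0000], ω = ẑ
J2: z=[0.0175, 0.9998, 0.0000] o=[0.3799, -0.0066, 0.0000] → [-0.4949, 0.0086, -0.5041, 0.0175, 0.9998, 0.0000]
J3: z=[0.0175, 0.9998, 0.0000] o=[0.9009, 0.5544, -0.3852] → [-0.1098, 0.0019, 0.0070, 0.0175, 0.9998, 0.0000]
J4: z=[-0.7879, 0.0138, 0.6157] o=[1.2799, 0.7478, 0.0955] → [-0.6240, -0.6900, -0.7832, -0.7879, 0.0138, 0.6157]
J5: z=[0.4828, 0.6345, 0.6037] o=[0.9855, 1.3429, -0.2945] → [-0.3718, 0.0541, 0.2406, 0.4828, 0.6345, 0.6037]
J6: z=[-0.8334, 0.1212, 0.5392] o=[0.7812, 1.9230, -0.7408] → [0.1241, 0.2770, 0.1296, -0.8334, 0.1212, 0.5392]
q̇ = J⁺·V = [-0.4660, -0.2140, -0.9750, -0.0940, 0.8060, -0.9360]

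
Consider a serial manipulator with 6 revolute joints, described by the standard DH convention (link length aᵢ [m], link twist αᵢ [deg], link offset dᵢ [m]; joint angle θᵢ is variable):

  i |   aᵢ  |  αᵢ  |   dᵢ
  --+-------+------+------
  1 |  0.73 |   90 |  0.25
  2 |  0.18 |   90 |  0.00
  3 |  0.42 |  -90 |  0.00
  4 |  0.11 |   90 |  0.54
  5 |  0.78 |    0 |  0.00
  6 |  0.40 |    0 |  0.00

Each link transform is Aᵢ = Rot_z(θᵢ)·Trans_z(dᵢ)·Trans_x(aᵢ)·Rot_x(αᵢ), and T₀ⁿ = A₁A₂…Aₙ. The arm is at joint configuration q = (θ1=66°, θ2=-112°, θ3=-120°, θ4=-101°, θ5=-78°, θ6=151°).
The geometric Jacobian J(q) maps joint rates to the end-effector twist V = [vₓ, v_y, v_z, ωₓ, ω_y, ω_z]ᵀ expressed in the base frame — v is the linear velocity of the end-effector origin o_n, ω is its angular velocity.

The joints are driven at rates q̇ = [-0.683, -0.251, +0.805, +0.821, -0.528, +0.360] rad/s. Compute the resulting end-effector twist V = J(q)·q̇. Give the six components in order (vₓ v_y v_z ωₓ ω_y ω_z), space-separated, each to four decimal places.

0.1286 0.4937 -0.0223 -1.1462 -0.5970 -0.9522

o_n = [-0.2157, 0.4479, 0.2584]
J₁: ẑ×o_n = [-0.4479, -0.2157, 0.0000], ω = ẑ
J2: z=[0.9135, -0.4067, 0.0000] o=[0.2969, 0.6669, 0.2500] → [-0.0034, -0.0076, -0.4086, 0.9135, -0.4067, 0.0000]
J3: z=[-0.3771, -0.8470, 0.3746] o=[0.2695, 0.6053, 0.0831] → [-0.0895, -0.1157, -0.3516, -0.3771, -0.8470, 0.3746]
J4: z=[-0.5887, -0.0930, -0.8030] o=[-0.0308, 0.8251, 0.2778] → [-0.3011, 0.1370, 0.2049, -0.5887, -0.0930, -0.8030]
J5: z=[0.7738, -0.3521, -0.5266] o=[-0.3744, 0.6724, -0.1251] → [-0.2533, -0.3803, -0.1179, 0.7738, -0.3521, -0.5266]
J6: z=[0.7738, -0.3521, -0.5266] o=[0.0368, 0.5924, 0.5328] → [0.0206, 0.3454, -0.2007, 0.7738, -0.3521, -0.5266]
V = J·q̇ = [0.1286, 0.4937, -0.0223, -1.1462, -0.5970, -0.9522]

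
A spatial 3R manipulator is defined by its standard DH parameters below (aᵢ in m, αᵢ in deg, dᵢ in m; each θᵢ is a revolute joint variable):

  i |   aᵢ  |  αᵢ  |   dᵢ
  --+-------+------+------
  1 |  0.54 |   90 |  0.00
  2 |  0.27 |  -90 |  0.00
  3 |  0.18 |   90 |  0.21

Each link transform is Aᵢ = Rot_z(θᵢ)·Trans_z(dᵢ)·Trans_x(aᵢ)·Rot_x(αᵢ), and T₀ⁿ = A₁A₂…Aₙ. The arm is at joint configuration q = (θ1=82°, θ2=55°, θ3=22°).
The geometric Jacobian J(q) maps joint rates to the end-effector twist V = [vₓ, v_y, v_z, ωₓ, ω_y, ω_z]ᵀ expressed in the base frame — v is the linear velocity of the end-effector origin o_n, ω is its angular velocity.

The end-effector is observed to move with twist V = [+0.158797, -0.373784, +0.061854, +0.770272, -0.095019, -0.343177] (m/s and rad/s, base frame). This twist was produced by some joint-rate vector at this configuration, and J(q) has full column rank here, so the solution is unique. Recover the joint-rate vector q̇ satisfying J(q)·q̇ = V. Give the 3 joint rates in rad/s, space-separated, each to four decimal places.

-0.3340 0.7760 -0.0160

o_n = [0.0193, 0.6219, 0.4783]
J₁: ẑ×o_n = [-0.6219, 0.0193, 0.0000], ω = ẑ
J2: z=[0.9903, -0.1392, 0.0000] o=[0.0752, 0.5347, 0.0000] → [-0.0666, -0.4737, 0.0786, 0.9903, -0.1392, 0.0000]
J3: z=[-0.1140, -0.8112, 0.5736] o=[0.0967, 0.6881, 0.2212] → [-0.1707, -0.0151, -0.0552, -0.1140, -0.8112, 0.5736]
q̇ = J⁺·V = [-0.3340, 0.7760, -0.0160]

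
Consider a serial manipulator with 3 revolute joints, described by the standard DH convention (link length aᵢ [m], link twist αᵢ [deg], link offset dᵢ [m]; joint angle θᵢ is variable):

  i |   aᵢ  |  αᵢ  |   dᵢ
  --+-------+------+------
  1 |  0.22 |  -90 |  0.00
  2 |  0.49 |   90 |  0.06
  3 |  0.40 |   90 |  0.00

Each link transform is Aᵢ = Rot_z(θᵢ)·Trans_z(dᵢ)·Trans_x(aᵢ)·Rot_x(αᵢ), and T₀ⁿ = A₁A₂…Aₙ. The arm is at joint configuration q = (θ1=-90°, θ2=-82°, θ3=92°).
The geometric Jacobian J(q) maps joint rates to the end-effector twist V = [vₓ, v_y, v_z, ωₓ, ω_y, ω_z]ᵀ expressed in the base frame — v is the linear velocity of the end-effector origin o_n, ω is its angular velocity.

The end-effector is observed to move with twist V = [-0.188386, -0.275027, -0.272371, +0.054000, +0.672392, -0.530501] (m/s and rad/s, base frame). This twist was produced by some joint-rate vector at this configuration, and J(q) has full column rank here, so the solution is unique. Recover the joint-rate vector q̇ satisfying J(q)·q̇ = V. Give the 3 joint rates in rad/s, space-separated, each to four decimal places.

o_n = [0.4598, -0.2863, 0.4714]
J₁: ẑ×o_n = [0.2863, 0.4598, -0.0000], ω = ẑ
J2: z=[1.0000, 0.0000, 0.0000] o=[0.0000, -0.2200, 0.0000] → [0.0000, -0.4714, -0.0663, 1.0000, 0.0000, 0.0000]
J3: z=[-0.0000, 0.9903, 0.1392] o=[0.0600, -0.2882, 0.4852] → [-0.0140, 0.0556, -0.3959, -0.0000, 0.9903, 0.1392]
q̇ = J⁺·V = [-0.6250, 0.0540, 0.6790]

-0.6250 0.0540 0.6790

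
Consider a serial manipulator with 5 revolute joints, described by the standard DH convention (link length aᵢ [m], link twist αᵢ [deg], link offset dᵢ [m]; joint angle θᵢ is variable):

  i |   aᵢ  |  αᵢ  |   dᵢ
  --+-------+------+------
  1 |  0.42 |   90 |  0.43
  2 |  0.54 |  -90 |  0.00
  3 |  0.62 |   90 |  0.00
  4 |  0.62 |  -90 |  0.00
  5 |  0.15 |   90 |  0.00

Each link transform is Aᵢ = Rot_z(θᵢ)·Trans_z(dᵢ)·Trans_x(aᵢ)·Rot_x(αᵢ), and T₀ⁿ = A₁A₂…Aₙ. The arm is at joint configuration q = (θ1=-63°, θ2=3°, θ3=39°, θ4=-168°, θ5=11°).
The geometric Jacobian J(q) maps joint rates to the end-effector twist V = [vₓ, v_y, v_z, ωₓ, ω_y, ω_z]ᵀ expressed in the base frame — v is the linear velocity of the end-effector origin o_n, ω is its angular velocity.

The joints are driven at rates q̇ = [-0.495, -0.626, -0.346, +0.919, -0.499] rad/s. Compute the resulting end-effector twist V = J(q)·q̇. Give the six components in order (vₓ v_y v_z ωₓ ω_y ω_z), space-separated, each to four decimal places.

-0.2916 -0.2037 -0.9531 0.0855 -0.5059 -0.3271

o_n = [0.3318, -0.7831, 0.2927]
J₁: ẑ×o_n = [0.7831, 0.3318, -0.0000], ω = ẑ
J2: z=[-0.8910, -0.4540, 0.0000] o=[0.1907, -0.3742, 0.4300] → [0.0623, -0.1223, 0.4284, -0.8910, -0.4540, 0.0000]
J3: z=[-0.0238, 0.0466, 0.9986] o=[0.4355, -0.8547, 0.4583] → [-0.0793, -0.1075, 0.0031, -0.0238, 0.0466, 0.9986]
J4: z=[-0.4071, -0.9128, 0.0329] o=[1.0016, -1.1063, 0.4835] → [0.1635, -0.0997, -0.7430, -0.4071, -0.9128, 0.0329]
J5: z=[0.2131, -0.1300, -0.9684] o=[0.4509, -0.8662, 0.3301] → [0.0854, 0.1233, 0.0022, 0.2131, -0.1300, -0.9684]
V = J·q̇ = [-0.2916, -0.2037, -0.9531, 0.0855, -0.5059, -0.3271]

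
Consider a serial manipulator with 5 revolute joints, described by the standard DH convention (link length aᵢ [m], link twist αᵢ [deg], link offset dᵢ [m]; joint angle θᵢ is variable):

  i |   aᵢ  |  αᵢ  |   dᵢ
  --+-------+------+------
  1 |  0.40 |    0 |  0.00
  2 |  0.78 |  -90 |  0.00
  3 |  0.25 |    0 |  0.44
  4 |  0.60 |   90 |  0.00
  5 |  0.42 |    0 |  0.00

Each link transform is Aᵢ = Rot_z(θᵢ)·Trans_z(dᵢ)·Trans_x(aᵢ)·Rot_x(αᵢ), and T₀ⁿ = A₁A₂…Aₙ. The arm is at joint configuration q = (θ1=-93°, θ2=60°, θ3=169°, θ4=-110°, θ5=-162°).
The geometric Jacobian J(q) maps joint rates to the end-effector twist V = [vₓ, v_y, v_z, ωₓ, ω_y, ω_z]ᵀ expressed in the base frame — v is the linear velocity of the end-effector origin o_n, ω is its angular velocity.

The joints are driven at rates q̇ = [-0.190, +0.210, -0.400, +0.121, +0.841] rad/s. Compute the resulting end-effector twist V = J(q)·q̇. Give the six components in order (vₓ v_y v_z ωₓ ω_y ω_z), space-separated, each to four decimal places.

-0.1537 -0.3308 -0.1629 0.4526 -0.6266 0.4531

o_n = [0.6830, -0.4867, -0.2196]
J₁: ẑ×o_n = [0.4867, 0.6830, -0.0000], ω = ẑ
J2: z=[0.0000, 0.0000, 1.0000] o=[-0.0209, -0.3995, 0.0000] → [0.0873, 0.7039, -0.0000, 0.0000, 0.0000, 1.0000]
J3: z=[0.5446, 0.8387, 0.0000] o=[0.6332, -0.8243, 0.0000] → [-0.1842, 0.1196, 0.1421, 0.5446, 0.8387, 0.0000]
J4: z=[0.5446, 0.8387, 0.0000] o=[0.6671, -0.3216, -0.0477] → [-0.1442, 0.0936, -0.1033, 0.5446, 0.8387, 0.0000]
J5: z=[0.7189, -0.4668, 0.5150] o=[0.9262, -0.4899, -0.5620] → [-0.1615, -0.3714, -0.1112, 0.7189, -0.4668, 0.5150]
V = J·q̇ = [-0.1537, -0.3308, -0.1629, 0.4526, -0.6266, 0.4531]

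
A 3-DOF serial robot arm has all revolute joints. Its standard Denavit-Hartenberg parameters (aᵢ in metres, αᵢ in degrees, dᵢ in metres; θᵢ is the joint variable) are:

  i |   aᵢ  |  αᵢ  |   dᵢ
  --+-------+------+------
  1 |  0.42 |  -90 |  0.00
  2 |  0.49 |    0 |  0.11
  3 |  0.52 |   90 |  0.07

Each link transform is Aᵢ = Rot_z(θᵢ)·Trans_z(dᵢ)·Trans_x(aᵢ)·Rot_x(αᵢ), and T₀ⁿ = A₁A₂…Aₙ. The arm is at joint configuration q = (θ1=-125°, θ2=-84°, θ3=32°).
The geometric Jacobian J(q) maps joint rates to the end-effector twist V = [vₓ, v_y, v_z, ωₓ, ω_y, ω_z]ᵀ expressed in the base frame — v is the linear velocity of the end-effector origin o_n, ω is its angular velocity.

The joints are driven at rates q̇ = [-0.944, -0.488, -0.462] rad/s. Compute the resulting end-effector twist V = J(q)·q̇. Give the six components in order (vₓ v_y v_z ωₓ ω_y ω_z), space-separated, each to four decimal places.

-0.3497 0.8030 0.3291 -0.7782 0.5449 -0.9440

o_n = [-0.3065, -0.7515, 0.8971]
J₁: ẑ×o_n = [0.7515, -0.3065, 0.0000], ω = ẑ
J2: z=[0.8192, -0.5736, 0.0000] o=[-0.2409, -0.3440, 0.0000] → [-0.5145, -0.7348, -0.3714, 0.8192, -0.5736, 0.0000]
J3: z=[0.8192, -0.5736, 0.0000] o=[-0.1802, -0.4491, 0.4873] → [-0.2350, -0.3357, -0.3201, 0.8192, -0.5736, 0.0000]
V = J·q̇ = [-0.3497, 0.8030, 0.3291, -0.7782, 0.5449, -0.9440]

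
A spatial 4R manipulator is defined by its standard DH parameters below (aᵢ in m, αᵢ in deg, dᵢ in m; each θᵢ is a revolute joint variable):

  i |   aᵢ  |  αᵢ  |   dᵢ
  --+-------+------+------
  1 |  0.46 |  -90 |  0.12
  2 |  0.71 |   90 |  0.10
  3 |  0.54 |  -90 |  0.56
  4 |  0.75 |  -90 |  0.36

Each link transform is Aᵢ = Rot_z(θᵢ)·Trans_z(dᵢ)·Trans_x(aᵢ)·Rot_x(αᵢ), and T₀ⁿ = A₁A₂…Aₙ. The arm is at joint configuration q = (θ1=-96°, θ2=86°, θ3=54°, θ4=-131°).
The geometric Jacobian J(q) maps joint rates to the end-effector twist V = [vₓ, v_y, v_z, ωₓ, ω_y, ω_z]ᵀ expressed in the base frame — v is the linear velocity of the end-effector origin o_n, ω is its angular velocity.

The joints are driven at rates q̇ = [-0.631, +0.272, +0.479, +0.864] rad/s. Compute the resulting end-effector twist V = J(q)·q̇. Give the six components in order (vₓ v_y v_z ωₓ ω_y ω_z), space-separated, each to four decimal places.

-0.8032 -0.4756 -0.4515 0.7307 -0.5082 0.0997

o_n = [0.1797, -1.6422, -0.2473]
J₁: ẑ×o_n = [1.6422, 0.1797, -0.0000], ω = ẑ
J2: z=[0.9945, -0.1045, 0.0000] o=[-0.0481, -0.4575, 0.1200] → [0.0384, 0.3653, -1.1545, 0.9945, -0.1045, 0.0000]
J3: z=[-0.1043, -0.9921, 0.0698] o=[0.0462, -0.5172, -0.5883] → [-0.2598, 0.0449, 0.2498, -0.1043, -0.9921, 0.0698]
J4: z=[0.5905, -0.0053, 0.8070] o=[0.4200, -1.1404, -0.8658] → [0.4017, -0.5591, -0.2976, 0.5905, -0.0053, 0.8070]
V = J·q̇ = [-0.8032, -0.4756, -0.4515, 0.7307, -0.5082, 0.0997]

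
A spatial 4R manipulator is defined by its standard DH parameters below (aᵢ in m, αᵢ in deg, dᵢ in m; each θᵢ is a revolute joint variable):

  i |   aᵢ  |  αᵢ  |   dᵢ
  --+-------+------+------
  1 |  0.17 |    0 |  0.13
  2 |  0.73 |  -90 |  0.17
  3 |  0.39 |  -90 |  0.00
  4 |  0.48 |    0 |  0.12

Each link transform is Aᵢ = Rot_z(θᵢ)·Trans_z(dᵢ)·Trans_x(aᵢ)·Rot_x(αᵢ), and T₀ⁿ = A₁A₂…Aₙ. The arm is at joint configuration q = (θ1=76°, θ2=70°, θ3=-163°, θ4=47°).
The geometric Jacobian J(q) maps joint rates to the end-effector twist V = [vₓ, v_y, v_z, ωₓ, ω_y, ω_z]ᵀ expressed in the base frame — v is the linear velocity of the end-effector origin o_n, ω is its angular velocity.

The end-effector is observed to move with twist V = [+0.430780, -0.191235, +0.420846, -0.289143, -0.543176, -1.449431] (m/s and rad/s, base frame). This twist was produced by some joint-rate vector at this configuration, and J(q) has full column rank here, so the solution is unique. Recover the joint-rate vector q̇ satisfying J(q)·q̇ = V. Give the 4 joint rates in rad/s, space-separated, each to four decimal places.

-0.9630 -0.2770 0.6120 -0.2190

o_n = [0.1719, 0.5002, 0.6245]
J₁: ẑ×o_n = [-0.5002, 0.1719, 0.0000], ω = ẑ
J2: z=[0.0000, 0.0000, 1.0000] o=[0.0411, 0.1650, 0.1300] → [-0.3352, 0.1308, 0.0000, 0.0000, 0.0000, 1.0000]
J3: z=[-0.5592, -0.8290, 0.0000] o=[-0.5641, 0.5732, 0.3000] → [-0.2690, 0.1815, 0.6509, -0.5592, -0.8290, 0.0000]
J4: z=[-0.2424, 0.1635, 0.9563] o=[-0.2549, 0.3646, 0.4140] → [-0.0953, 0.4591, -0.1026, -0.2424, 0.1635, 0.9563]
q̇ = J⁺·V = [-0.9630, -0.2770, 0.6120, -0.2190]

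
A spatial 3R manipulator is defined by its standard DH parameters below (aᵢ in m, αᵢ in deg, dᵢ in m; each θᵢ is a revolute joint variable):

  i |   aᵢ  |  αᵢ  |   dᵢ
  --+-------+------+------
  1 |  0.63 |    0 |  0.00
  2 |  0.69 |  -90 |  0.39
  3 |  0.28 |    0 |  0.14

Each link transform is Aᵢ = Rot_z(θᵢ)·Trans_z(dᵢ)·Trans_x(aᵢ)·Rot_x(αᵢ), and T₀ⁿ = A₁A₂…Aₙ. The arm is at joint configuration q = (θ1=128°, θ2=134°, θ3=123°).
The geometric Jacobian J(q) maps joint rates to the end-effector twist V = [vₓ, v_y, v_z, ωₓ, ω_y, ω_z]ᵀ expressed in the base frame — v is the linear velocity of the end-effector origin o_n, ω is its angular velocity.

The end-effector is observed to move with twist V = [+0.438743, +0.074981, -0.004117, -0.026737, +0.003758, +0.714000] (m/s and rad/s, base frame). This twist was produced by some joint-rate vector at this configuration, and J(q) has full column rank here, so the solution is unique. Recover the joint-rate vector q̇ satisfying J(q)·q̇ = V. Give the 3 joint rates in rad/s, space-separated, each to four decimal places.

-0.0920 0.8060 -0.0270

o_n = [-0.3240, -0.0553, 0.1552]
J₁: ẑ×o_n = [0.0553, -0.3240, 0.0000], ω = ẑ
J2: z=[0.0000, 0.0000, 1.0000] o=[-0.3879, 0.4964, 0.0000] → [0.5518, 0.0638, -0.0000, 0.0000, 0.0000, 1.0000]
J3: z=[0.9903, -0.1392, 0.0000] o=[-0.4839, -0.1868, 0.3900] → [0.0327, 0.2325, 0.1525, 0.9903, -0.1392, 0.0000]
q̇ = J⁺·V = [-0.0920, 0.8060, -0.0270]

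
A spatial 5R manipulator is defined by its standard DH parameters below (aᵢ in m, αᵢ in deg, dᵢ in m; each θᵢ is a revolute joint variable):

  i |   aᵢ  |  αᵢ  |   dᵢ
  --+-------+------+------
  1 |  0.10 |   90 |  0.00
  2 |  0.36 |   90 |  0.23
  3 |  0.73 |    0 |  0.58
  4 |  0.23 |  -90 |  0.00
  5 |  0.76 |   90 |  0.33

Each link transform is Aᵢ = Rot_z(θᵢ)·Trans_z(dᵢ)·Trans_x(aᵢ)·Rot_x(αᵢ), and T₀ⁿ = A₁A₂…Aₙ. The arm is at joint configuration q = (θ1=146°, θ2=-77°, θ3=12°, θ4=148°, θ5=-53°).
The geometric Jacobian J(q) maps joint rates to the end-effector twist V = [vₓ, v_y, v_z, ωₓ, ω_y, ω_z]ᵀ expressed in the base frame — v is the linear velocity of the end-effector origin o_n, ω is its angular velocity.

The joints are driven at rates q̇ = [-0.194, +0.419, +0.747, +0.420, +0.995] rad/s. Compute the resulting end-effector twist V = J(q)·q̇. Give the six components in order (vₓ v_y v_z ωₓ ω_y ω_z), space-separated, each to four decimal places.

o_n = [0.9887, -0.2968, -0.5742]
J₁: ẑ×o_n = [0.2968, 0.9887, -0.0000], ω = ẑ
J2: z=[0.5592, 0.8290, 0.0000] o=[-0.0829, 0.0559, 0.0000] → [-0.4760, 0.3211, -1.0856, 0.5592, 0.8290, 0.0000]
J3: z=[0.8078, -0.5449, -0.2250] o=[-0.0214, 0.2919, -0.3508] → [-0.0107, -0.0468, 0.0748, 0.8078, -0.5449, -0.2250]
J4: z=[0.8078, -0.5449, -0.2250] o=[0.3988, 0.1915, -1.1770] → [-0.4383, -0.6196, -0.0731, 0.8078, -0.5449, -0.2250]
J5: z=[-0.4617, -0.8221, 0.3333] o=[0.4831, 0.2295, -0.9664] → [-0.1470, 0.3496, 0.6586, -0.4617, -0.8221, 0.3333]
V = J·q̇ = [-0.5954, -0.0046, 0.2256, 0.7176, -1.1064, -0.1249]

-0.5954 -0.0046 0.2256 0.7176 -1.1064 -0.1249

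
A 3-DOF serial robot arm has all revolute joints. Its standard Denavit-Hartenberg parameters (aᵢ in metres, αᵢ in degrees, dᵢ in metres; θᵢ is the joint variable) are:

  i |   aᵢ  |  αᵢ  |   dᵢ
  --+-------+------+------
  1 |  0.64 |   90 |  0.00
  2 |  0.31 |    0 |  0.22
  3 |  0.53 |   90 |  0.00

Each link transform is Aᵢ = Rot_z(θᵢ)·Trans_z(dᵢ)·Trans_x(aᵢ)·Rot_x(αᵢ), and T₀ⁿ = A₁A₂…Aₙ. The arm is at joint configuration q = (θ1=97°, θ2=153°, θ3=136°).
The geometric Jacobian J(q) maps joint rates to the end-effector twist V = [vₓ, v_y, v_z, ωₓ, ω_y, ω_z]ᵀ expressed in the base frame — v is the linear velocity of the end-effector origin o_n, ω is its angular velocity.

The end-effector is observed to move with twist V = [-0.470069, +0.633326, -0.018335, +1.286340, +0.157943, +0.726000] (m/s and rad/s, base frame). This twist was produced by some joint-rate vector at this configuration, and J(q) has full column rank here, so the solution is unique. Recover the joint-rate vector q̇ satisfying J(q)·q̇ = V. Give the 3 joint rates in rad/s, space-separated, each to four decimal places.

0.7260 0.8760 0.4200

o_n = [0.1530, 0.5592, -0.3604]
J₁: ẑ×o_n = [-0.5592, 0.1530, 0.0000], ω = ẑ
J2: z=[0.9925, 0.1219, 0.0000] o=[-0.0780, 0.6352, 0.0000] → [-0.0439, 0.3577, -0.1037, 0.9925, 0.1219, 0.0000]
J3: z=[0.9925, 0.1219, 0.0000] o=[0.1740, 0.3879, 0.1407] → [-0.0611, 0.4974, 0.1726, 0.9925, 0.1219, 0.0000]
q̇ = J⁺·V = [0.7260, 0.8760, 0.4200]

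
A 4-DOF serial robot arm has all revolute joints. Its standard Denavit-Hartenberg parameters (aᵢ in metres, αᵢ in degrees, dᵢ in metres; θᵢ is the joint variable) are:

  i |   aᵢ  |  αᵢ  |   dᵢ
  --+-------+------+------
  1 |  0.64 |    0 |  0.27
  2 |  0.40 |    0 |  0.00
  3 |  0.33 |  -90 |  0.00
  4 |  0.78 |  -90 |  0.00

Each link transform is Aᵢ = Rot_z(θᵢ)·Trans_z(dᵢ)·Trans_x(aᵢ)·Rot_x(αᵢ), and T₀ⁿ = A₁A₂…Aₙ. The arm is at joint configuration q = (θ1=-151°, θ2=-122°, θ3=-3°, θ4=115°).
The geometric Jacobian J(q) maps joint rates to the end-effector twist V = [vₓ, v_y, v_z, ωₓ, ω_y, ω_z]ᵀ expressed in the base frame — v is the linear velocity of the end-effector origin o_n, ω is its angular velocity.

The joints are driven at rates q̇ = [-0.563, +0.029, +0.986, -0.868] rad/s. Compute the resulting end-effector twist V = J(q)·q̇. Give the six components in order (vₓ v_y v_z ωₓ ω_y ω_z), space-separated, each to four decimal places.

o_n = [-0.5388, 0.0895, -0.4369]
J₁: ẑ×o_n = [-0.0895, -0.5388, 0.0000], ω = ẑ
J2: z=[0.0000, 0.0000, 1.0000] o=[-0.5598, -0.3103, 0.2700] → [-0.3998, 0.0210, 0.0000, 0.0000, 0.0000, 1.0000]
J3: z=[0.0000, 0.0000, 1.0000] o=[-0.5388, 0.0892, 0.2700] → [-0.0004, 0.0000, 0.0000, 0.0000, 0.0000, 1.0000]
J4: z=[-0.9945, 0.1045, 0.0000] o=[-0.5043, 0.4174, 0.2700] → [-0.0739, -0.7030, 0.3296, -0.9945, 0.1045, 0.0000]
V = J·q̇ = [0.1026, 0.9142, -0.2861, 0.8632, -0.0907, 0.4520]

0.1026 0.9142 -0.2861 0.8632 -0.0907 0.4520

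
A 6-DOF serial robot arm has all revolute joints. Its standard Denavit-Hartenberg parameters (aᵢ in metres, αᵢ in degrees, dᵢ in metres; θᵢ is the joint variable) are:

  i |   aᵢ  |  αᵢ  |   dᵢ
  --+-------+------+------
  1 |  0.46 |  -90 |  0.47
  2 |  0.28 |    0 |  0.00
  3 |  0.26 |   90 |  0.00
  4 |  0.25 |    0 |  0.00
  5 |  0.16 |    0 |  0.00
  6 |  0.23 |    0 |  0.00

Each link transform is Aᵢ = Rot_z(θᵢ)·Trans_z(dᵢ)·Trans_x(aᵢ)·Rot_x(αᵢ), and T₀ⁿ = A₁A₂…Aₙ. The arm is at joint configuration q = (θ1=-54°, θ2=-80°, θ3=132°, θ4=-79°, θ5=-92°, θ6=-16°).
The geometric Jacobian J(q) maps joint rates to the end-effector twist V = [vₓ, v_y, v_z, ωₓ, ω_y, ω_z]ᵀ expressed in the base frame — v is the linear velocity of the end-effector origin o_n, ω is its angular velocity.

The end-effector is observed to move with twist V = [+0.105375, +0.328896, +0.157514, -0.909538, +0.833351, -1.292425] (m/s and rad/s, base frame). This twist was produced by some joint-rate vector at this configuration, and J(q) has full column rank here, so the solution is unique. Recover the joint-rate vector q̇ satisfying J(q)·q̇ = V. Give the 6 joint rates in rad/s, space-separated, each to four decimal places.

-0.3480 0.1170 -0.3630 -0.9930 0.1330 -0.6740

o_n = [0.0744, -0.5148, 0.8077]
J₁: ẑ×o_n = [0.5148, 0.0744, -0.0000], ω = ẑ
J2: z=[0.8090, 0.5878, 0.0000] o=[0.2704, -0.3721, 0.4700] → [0.1985, -0.2732, -0.0002, 0.8090, 0.5878, 0.0000]
J3: z=[0.8090, 0.5878, 0.0000] o=[0.2990, -0.4115, 0.7457] → [0.0364, -0.0501, 0.0484, 0.8090, 0.5878, 0.0000]
J4: z=[0.4632, -0.6375, 0.6157] o=[0.3930, -0.5410, 0.5409] → [-0.1862, -0.3198, -0.1910, 0.4632, -0.6375, 0.6157]
J5: z=[0.4632, -0.6375, 0.6157] o=[0.2118, -0.7090, 0.5033] → [-0.3136, -0.2256, 0.0024, 0.4632, -0.6375, 0.6157]
J6: z=[0.4632, -0.6375, 0.6157] o=[0.1343, -0.6450, 0.6278] → [-0.1948, -0.1202, 0.0221, 0.4632, -0.6375, 0.6157]
q̇ = J⁺·V = [-0.3480, 0.1170, -0.3630, -0.9930, 0.1330, -0.6740]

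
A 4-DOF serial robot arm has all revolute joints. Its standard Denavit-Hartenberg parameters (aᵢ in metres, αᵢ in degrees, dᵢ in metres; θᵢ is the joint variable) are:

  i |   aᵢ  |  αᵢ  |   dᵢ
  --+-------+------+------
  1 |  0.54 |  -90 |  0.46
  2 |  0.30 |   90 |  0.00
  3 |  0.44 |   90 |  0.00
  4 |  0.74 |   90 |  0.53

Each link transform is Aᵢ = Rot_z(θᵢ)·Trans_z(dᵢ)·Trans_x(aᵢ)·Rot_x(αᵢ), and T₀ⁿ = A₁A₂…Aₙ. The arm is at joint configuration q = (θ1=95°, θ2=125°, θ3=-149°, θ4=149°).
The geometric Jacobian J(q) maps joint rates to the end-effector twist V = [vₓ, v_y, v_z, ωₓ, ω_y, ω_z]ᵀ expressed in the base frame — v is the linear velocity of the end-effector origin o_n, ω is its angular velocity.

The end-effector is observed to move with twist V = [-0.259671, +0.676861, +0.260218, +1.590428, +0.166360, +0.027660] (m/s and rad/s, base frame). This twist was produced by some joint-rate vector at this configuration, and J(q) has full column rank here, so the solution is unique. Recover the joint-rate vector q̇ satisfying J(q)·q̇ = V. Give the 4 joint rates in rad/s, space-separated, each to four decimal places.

o_n = [-0.6169, 0.6900, 0.0828]
J₁: ẑ×o_n = [-0.6900, -0.6169, 0.0000], ω = ẑ
J2: z=[-0.9962, -0.0872, 0.0000] o=[-0.0471, 0.5379, 0.4600] → [0.0329, -0.3757, -0.2012, -0.9962, -0.0872, 0.0000]
J3: z=[-0.0714, 0.8160, -0.5736] o=[-0.0321, 0.3665, 0.2143] → [0.0783, 0.3260, 0.4541, -0.0714, 0.8160, -0.5736]
J4: z=[-0.8797, 0.2196, 0.4219] o=[0.1748, 0.6018, 0.5232] → [-0.1339, -0.7214, 0.0962, -0.8797, 0.2196, 0.4219]
q̇ = J⁺·V = [0.5050, -0.9740, 0.2960, -0.7290]

0.5050 -0.9740 0.2960 -0.7290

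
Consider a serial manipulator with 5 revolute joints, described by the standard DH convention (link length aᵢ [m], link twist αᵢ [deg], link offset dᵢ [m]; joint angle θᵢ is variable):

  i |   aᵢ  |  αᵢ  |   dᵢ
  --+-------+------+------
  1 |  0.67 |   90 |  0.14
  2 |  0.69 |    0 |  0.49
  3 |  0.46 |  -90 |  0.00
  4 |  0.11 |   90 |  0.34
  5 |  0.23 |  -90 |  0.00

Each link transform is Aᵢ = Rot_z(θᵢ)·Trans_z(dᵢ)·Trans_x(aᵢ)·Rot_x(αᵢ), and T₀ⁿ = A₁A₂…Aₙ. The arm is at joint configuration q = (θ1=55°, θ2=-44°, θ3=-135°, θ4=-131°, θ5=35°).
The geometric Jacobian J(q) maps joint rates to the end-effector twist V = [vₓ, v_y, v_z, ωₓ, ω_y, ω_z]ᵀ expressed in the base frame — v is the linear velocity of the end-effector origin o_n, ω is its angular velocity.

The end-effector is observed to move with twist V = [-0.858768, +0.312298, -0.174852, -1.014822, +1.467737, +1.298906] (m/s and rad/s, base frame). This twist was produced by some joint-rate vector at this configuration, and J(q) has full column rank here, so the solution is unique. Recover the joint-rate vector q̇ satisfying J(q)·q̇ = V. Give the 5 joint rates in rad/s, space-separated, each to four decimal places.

o_n = [1.1080, 0.3355, -0.8158]
J₁: ẑ×o_n = [-0.3355, 1.1080, 0.0000], ω = ẑ
J2: z=[0.8192, -0.5736, 0.0000] o=[0.3843, 0.5488, 0.1400] → [0.5482, 0.7829, 0.2404, 0.8192, -0.5736, 0.0000]
J3: z=[0.8192, -0.5736, 0.0000] o=[1.0704, 0.6744, -0.3393] → [0.2733, 0.3903, -0.2560, 0.8192, -0.5736, 0.0000]
J4: z=[0.0100, 0.0143, -0.9998] o=[0.8066, 0.2976, -0.3473] → [0.0312, -0.2967, -0.0039, 0.0100, 0.0143, -0.9998]
J5: z=[-0.1046, 0.9944, 0.0132] o=[0.9194, 0.3140, -0.6860] → [-0.1293, -0.0111, -0.1899, -0.1046, 0.9944, 0.0132]
q̇ = J⁺·V = [0.7660, -0.6180, -0.5080, -0.5220, 0.8340]

0.7660 -0.6180 -0.5080 -0.5220 0.8340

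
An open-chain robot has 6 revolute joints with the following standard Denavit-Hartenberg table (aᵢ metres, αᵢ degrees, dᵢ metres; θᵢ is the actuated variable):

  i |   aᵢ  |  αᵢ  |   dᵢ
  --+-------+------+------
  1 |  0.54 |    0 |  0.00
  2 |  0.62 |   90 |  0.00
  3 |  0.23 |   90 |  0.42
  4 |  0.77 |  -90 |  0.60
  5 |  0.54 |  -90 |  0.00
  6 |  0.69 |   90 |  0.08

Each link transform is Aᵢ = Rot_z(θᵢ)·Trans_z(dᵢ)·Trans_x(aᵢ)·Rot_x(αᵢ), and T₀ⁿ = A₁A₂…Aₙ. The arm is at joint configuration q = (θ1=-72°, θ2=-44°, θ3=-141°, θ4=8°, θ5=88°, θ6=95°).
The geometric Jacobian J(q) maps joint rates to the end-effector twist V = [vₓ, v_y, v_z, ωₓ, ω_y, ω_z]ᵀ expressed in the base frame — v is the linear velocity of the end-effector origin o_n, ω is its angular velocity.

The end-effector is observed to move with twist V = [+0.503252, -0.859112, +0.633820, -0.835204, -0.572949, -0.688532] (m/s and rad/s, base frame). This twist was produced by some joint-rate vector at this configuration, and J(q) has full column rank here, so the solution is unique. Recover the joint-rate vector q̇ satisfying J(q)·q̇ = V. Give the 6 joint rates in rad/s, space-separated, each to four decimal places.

o_n = [0.4228, -0.3591, -0.5540]
J₁: ẑ×o_n = [0.3591, 0.4228, -0.0000], ω = ẑ
J2: z=[0.0000, 0.0000, 1.0000] o=[0.1669, -0.5136, 0.0000] → [-0.1545, 0.2559, 0.0000, 0.0000, 0.0000, 1.0000]
J3: z=[-0.8988, 0.4384, 0.0000] o=[-0.1049, -1.0708, 0.0000] → [-0.2429, -0.4979, -0.8711, -0.8988, 0.4384, 0.0000]
J4: z=[0.2759, 0.5656, 0.7771] o=[-0.4041, -0.7261, -0.1447] → [-0.5167, 0.7555, -0.3665, 0.2759, 0.5656, 0.7771]
J5: z=[-0.9375, 0.3369, 0.0876] o=[-0.0751, 0.1929, -0.1583] → [-0.0850, -0.3273, 0.3497, -0.9375, 0.3369, 0.0876]
J6: z=[-0.2218, -0.7720, 0.5957] o=[-0.2200, -0.0982, -0.5895] → [0.1280, 0.3908, 0.5541, -0.2218, -0.7720, 0.5957]
q̇ = J⁺·V = [-0.0080, -0.1160, 0.0510, -0.9840, 0.4900, 0.2640]

-0.0080 -0.1160 0.0510 -0.9840 0.4900 0.2640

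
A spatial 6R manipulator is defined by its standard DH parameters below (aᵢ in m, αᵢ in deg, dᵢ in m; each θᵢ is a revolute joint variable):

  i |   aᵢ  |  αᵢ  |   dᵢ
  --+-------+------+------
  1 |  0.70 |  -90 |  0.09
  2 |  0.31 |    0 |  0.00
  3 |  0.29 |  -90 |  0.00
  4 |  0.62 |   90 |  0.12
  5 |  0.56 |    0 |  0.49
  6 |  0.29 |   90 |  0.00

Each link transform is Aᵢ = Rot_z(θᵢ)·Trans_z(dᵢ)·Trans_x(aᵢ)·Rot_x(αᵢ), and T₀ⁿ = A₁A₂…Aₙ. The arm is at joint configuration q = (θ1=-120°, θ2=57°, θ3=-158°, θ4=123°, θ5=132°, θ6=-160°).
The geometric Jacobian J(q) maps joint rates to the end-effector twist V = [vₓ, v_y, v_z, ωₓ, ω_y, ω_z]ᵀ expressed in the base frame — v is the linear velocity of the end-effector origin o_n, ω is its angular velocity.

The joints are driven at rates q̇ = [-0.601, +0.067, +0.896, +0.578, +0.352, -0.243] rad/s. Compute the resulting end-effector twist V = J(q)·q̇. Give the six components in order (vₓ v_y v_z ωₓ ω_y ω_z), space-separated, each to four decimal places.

o_n = [-1.1852, -0.6781, 0.3264]
J₁: ẑ×o_n = [0.6781, -1.1852, 0.0000], ω = ẑ
J2: z=[0.8660, -0.5000, 0.0000] o=[-0.3500, -0.6062, 0.0900] → [-0.1182, -0.2047, -0.4799, 0.8660, -0.5000, 0.0000]
J3: z=[0.8660, -0.5000, 0.0000] o=[-0.4344, -0.7524, -0.1700] → [-0.2482, -0.4299, -0.3110, 0.8660, -0.5000, 0.0000]
J4: z=[-0.4908, -0.8501, 0.1908] o=[-0.4068, -0.7045, 0.1147] → [-0.1850, -0.0446, -0.6747, -0.4908, -0.8501, 0.1908]
J5: z=[-0.3917, 0.4109, 0.8233] o=[-0.9482, -0.6023, -0.1939] → [0.2762, 0.0087, 0.1271, -0.3917, 0.4109, 0.8233]
J6: z=[-0.3917, 0.4109, 0.8233] o=[-1.0527, -0.8782, 0.4892] → [-0.2316, -0.1728, -0.0239, -0.3917, 0.4109, 0.8233]
V = J·q̇ = [-0.5913, 0.3327, -0.6503, 0.5076, -0.9281, -0.4010]

-0.5913 0.3327 -0.6503 0.5076 -0.9281 -0.4010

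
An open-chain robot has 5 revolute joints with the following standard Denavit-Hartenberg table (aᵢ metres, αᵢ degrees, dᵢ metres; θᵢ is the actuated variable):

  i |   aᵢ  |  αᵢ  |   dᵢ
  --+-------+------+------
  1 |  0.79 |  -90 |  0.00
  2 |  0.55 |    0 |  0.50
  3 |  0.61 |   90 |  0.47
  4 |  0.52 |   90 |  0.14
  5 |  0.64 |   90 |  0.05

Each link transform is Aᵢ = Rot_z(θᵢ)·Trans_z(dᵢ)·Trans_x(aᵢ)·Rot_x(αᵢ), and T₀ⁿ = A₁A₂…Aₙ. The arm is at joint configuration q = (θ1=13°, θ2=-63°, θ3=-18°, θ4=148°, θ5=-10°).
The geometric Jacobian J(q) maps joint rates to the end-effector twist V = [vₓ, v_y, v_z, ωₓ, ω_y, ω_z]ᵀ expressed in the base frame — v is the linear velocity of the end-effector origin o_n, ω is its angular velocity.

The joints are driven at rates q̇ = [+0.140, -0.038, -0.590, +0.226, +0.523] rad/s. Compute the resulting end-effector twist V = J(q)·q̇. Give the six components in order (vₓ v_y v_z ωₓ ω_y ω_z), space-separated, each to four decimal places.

o_n = [0.5687, 1.7959, 0.1597]
J₁: ẑ×o_n = [-1.7959, 0.5687, 0.0000], ω = ẑ
J2: z=[-0.2250, 0.9744, 0.0000] o=[0.7698, 0.1777, 0.0000] → [0.1557, 0.0359, -0.1682, -0.2250, 0.9744, 0.0000]
J3: z=[-0.2250, 0.9744, 0.0000] o=[0.9006, 0.7211, 0.4901] → [-0.3218, -0.0743, 0.0815, -0.2250, 0.9744, 0.0000]
J4: z=[-0.9624, -0.2222, 0.1564] o=[0.8878, 1.2005, 1.0925] → [0.1141, -0.9476, -0.6439, -0.9624, -0.2222, 0.1564]
J5: z=[-0.1100, 0.8450, 0.5234] o=[0.6239, 1.4224, 0.6789] → [-0.6342, -0.0860, 0.0055, -0.1100, 0.8450, 0.5234]
V = J·q̇ = [-0.3733, -0.1370, -0.1844, -0.1338, -0.2202, 0.4491]

-0.3733 -0.1370 -0.1844 -0.1338 -0.2202 0.4491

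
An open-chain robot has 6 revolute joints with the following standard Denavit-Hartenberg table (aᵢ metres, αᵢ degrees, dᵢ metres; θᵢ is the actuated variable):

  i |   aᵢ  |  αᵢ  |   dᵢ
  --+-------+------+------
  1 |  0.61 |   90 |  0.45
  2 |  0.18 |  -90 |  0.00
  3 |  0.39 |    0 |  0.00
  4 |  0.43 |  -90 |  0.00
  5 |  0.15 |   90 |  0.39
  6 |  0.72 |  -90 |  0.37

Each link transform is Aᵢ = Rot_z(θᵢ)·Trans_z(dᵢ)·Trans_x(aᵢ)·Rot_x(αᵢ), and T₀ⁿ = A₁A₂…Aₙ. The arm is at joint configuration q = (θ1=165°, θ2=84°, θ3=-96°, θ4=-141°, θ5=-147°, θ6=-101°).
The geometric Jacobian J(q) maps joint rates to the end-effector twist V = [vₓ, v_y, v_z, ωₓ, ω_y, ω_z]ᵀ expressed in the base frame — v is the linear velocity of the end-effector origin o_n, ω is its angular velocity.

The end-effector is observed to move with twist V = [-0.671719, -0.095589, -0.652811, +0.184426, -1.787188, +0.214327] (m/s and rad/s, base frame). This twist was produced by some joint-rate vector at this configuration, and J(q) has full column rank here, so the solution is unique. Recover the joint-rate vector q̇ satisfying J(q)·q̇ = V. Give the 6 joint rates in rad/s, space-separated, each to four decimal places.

o_n = [-0.9012, 0.2752, 0.7029]
J₁: ẑ×o_n = [-0.2752, -0.9012, 0.0000], ω = ẑ
J2: z=[0.2588, 0.9659, 0.0000] o=[-0.5892, 0.1579, 0.4500] → [0.2443, -0.0655, 0.3317, 0.2588, 0.9659, 0.0000]
J3: z=[0.9606, -0.2574, 0.1045] o=[-0.6074, 0.1627, 0.6290] → [-0.0308, -0.1017, 0.0324, 0.9606, -0.2574, 0.1045]
J4: z=[0.9606, -0.2574, 0.1045] o=[-0.5029, 0.5363, 0.5885] → [-0.0022, -0.1516, -0.3533, 0.9606, -0.2574, 0.1045]
J5: z=[0.2256, 0.5034, -0.8341] o=[-0.5726, 0.1816, 0.3556] → [0.2529, 0.1957, 0.1865, 0.2256, 0.5034, -0.8341]
J6: z=[-0.7174, 0.6651, 0.2073] o=[-0.3857, 0.4607, 0.1069] → [0.4349, 0.3207, 0.4759, -0.7174, 0.6651, 0.2073]
q̇ = J⁺·V = [-0.2070, -0.9960, 0.4360, -0.3410, -0.6670, -0.6990]

-0.2070 -0.9960 0.4360 -0.3410 -0.6670 -0.6990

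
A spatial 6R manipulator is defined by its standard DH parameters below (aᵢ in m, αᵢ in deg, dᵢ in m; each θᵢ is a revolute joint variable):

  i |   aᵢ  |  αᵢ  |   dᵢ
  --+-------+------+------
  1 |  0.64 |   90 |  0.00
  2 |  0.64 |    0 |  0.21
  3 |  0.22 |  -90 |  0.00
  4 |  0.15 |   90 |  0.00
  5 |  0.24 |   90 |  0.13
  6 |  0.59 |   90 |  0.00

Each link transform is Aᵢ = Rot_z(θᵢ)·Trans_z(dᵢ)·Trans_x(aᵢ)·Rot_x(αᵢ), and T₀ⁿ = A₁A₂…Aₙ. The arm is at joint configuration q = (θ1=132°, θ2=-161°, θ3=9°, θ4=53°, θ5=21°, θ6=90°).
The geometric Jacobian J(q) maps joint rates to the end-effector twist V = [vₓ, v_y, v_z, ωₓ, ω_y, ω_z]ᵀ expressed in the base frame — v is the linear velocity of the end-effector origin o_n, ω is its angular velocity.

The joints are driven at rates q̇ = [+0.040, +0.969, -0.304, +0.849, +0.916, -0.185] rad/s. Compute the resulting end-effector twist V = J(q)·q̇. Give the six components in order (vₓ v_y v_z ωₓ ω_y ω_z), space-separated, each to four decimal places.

o_n = [0.8084, -0.3829, -0.7632]
J₁: ẑ×o_n = [0.3829, 0.8084, -0.0000], ω = ẑ
J2: z=[0.7431, 0.6691, 0.0000] o=[-0.4282, 0.4756, 0.0000] → [-0.5107, 0.5672, -1.4655, 0.7431, 0.6691, 0.0000]
J3: z=[0.7431, 0.6691, 0.0000] o=[0.1327, 0.1664, -0.2084] → [-0.3713, 0.4123, -0.8603, 0.7431, 0.6691, 0.0000]
J4: z=[-0.3141, 0.3489, -0.8829] o=[0.2627, 0.0221, -0.3116] → [-0.5151, -0.6237, -0.0632, -0.3141, 0.3489, -0.8829]
J5: z=[0.9191, -0.1213, -0.3749] o=[0.2270, -0.1173, -0.3540] → [-0.0499, 0.1581, -0.1735, 0.9191, -0.1213, -0.3749]
J6: z=[0.2080, -0.6587, 0.7231] o=[0.2662, -0.3113, -0.5420] → [0.1975, 0.4381, 0.3423, 0.2080, -0.6587, 0.7231]
V = J·q̇ = [-0.8863, -0.0092, -1.4344, 1.0309, 0.7519, -1.1868]

-0.8863 -0.0092 -1.4344 1.0309 0.7519 -1.1868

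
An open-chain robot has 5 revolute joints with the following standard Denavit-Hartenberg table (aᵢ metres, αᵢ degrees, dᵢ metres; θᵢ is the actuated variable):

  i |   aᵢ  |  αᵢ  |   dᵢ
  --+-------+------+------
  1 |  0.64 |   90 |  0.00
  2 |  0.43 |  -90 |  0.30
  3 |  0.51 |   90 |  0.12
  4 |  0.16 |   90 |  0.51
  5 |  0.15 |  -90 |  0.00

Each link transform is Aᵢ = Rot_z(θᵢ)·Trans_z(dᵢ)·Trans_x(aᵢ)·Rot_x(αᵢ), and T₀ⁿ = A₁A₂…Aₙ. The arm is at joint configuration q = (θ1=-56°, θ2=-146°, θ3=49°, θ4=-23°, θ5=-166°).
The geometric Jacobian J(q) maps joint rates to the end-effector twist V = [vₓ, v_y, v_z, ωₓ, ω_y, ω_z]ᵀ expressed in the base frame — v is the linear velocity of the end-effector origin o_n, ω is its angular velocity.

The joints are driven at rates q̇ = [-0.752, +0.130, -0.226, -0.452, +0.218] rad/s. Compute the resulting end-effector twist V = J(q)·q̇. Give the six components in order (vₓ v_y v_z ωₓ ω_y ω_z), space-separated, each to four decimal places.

-0.0054 0.0824 -0.1050 0.1354 -0.0179 -0.1763

o_n = [-0.3095, 0.0729, -0.7272]
J₁: ẑ×o_n = [-0.0729, -0.3095, 0.0000], ω = ẑ
J2: z=[-0.8290, -0.5592, 0.0000] o=[0.3579, -0.5306, 0.0000] → [0.4066, -0.6028, -0.8736, -0.8290, -0.5592, 0.0000]
J3: z=[0.3127, -0.4636, -0.8290] o=[-0.0902, -0.4028, -0.2405] → [0.6200, 0.3341, 0.0471, 0.3127, -0.4636, -0.8290]
J4: z=[-0.8938, 0.1519, -0.4220] o=[0.1113, -0.0132, -0.5270] → [0.0060, -0.0012, -0.0131, -0.8938, 0.1519, -0.4220]
J5: z=[-0.4135, 0.0857, 0.9065] o=[-0.3167, 0.2218, -0.7445] → [0.1364, 0.0136, 0.0609, -0.4135, 0.0857, 0.9065]
V = J·q̇ = [-0.0054, 0.0824, -0.1050, 0.1354, -0.0179, -0.1763]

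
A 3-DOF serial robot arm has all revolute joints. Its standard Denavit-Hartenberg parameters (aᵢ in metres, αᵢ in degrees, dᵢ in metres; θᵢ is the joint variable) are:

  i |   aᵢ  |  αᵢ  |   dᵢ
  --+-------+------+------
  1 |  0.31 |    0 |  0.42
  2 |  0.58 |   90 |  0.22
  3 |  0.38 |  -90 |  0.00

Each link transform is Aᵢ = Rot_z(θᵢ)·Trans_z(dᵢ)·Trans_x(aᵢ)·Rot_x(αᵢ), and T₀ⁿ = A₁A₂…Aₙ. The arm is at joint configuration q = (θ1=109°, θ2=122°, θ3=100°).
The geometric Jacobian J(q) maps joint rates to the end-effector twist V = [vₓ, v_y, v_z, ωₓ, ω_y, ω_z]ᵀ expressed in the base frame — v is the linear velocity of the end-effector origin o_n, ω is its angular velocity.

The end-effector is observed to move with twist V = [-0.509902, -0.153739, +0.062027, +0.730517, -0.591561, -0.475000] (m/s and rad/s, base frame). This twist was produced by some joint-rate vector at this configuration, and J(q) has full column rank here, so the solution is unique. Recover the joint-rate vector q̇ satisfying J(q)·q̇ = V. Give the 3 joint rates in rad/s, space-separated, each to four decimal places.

0.3370 -0.8120 -0.9400

o_n = [-0.4244, -0.1064, 1.0142]
J₁: ẑ×o_n = [0.1064, -0.4244, 0.0000], ω = ẑ
J2: z=[0.0000, 0.0000, 1.0000] o=[-0.1009, 0.2931, 0.4200] → [0.3995, -0.3235, 0.0000, 0.0000, 0.0000, 1.0000]
J3: z=[-0.7771, 0.6293, 0.0000] o=[-0.4659, -0.1576, 0.6400] → [0.2355, 0.2908, -0.0660, -0.7771, 0.6293, 0.0000]
q̇ = J⁺·V = [0.3370, -0.8120, -0.9400]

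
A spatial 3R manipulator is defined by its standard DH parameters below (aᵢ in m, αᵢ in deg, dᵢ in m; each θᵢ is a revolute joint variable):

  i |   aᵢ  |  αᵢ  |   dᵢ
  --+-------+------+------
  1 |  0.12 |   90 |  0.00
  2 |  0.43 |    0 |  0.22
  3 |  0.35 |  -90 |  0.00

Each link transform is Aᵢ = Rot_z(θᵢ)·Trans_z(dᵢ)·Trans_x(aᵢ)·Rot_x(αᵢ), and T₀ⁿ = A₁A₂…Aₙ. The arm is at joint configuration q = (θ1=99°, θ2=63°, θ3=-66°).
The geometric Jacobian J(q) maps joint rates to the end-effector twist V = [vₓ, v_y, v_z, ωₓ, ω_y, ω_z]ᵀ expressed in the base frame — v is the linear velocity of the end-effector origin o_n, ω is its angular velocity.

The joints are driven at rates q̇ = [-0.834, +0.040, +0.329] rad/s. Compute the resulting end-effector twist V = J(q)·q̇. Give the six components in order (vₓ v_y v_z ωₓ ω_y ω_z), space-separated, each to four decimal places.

o_n = [0.1133, 0.6910, 0.3648]
J₁: ẑ×o_n = [-0.6910, 0.1133, 0.0000], ω = ẑ
J2: z=[0.9877, 0.1564, 0.0000] o=[-0.0188, 0.1185, 0.0000] → [0.0571, -0.3603, 0.5447, 0.9877, 0.1564, 0.0000]
J3: z=[0.9877, 0.1564, 0.0000] o=[0.1680, 0.3458, 0.3831] → [-0.0029, 0.0181, 0.3495, 0.9877, 0.1564, 0.0000]
V = J·q̇ = [0.5776, -0.1030, 0.1368, 0.3645, 0.0577, -0.8340]

0.5776 -0.1030 0.1368 0.3645 0.0577 -0.8340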